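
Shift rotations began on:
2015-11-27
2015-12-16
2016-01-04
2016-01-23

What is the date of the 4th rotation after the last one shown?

2016-04-08

Every event comes 19 days after the last (19, 19, 19).
2016-01-23 + 19 days = 2016-02-11.
2016-02-11 + 19 days = 2016-03-01.
2016-03-01 + 19 days = 2016-03-20.
2016-03-20 + 19 days = 2016-04-08.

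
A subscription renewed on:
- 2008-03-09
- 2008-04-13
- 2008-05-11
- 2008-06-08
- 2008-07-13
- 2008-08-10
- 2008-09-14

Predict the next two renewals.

Gaps: 35, 28, 28, 35, 28, 35 days — a mix of 28 and 35. Every date is a Sunday.
Each is the 2nd Sunday of its month.
October 2008 — 2nd Sunday is 2008-10-12.
November 2008 — 2nd Sunday is 2008-11-09.

2008-10-12, 2008-11-09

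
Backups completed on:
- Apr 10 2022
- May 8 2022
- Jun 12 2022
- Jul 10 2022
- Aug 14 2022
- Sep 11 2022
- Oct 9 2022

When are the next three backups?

These are Sundays at 28- or 35-day spacing (28, 35, 28, 35, 28, 28).
The pattern: 2nd Sunday of the month.
November 2022 — 2nd Sunday is Nov 13 2022.
December 2022 — 2nd Sunday is Dec 11 2022.
2nd Sunday of January 2023: Jan 8 2023.

Nov 13 2022, Dec 11 2022, Jan 8 2023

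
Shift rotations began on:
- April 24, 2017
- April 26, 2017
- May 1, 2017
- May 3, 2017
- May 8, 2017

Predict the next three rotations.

Gaps: 2, 5, 2, 5 days — not constant, but cyclic with period 2.
The events fall on every Monday and Wednesday.
Next Wednesday: May 10, 2017.
Next Monday: May 15, 2017.
The following Wednesday is May 17, 2017.

May 10, 2017; May 15, 2017; May 17, 2017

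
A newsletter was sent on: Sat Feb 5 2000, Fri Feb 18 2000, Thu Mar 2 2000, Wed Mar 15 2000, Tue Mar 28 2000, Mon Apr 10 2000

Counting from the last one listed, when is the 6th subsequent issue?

The spacing is 13, 13, 13, 13, 13 days — always 13 days.
Mon Apr 10 2000 + 13 days = Sun Apr 23 2000.
Sun Apr 23 2000 + 13 days = Sat May 6 2000.
Sat May 6 2000 + 13 days = Fri May 19 2000.
Fri May 19 2000 + 13 days = Thu Jun 1 2000.
Thu Jun 1 2000 + 13 days = Wed Jun 14 2000.
Wed Jun 14 2000 + 13 days = Tue Jun 27 2000.

Tue Jun 27 2000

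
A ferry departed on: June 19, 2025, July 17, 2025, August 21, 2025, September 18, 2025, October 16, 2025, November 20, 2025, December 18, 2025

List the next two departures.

January 15, 2026; February 19, 2026

Gaps: 28, 35, 28, 28, 35, 28 days — a mix of 28 and 35. Every date is a Thursday.
Each is the 3rd Thursday of its month.
3rd Thursday of January 2026: January 15, 2026.
February 2026 — 3rd Thursday is February 19, 2026.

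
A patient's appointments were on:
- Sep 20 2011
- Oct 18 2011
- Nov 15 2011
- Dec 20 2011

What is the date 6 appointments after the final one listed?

Jun 19 2012

Gaps: 28, 28, 35 days — a mix of 28 and 35. Every date is a Tuesday.
Each is the 3rd Tuesday of its month.
3rd Tuesday of January 2012: Jan 17 2012.
February 2012 — 3rd Tuesday is Feb 21 2012.
March 2012 — 3rd Tuesday is Mar 20 2012.
3rd Tuesday of April 2012: Apr 17 2012.
3rd Tuesday of May 2012: May 15 2012.
3rd Tuesday of June 2012: Jun 19 2012.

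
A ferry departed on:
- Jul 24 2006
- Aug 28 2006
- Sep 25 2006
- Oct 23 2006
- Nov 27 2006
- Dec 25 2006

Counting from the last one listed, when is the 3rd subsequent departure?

Gaps: 35, 28, 28, 35, 28 days — a mix of 28 and 35. Every date is a Monday.
Each is the 4th Monday of its month.
January 2007 — 4th Monday is Jan 22 2007.
February 2007 — 4th Monday is Feb 26 2007.
4th Monday of March 2007: Mar 26 2007.

Mar 26 2007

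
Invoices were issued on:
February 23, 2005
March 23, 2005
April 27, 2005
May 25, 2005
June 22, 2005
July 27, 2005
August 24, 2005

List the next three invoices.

September 28, 2005; October 26, 2005; November 23, 2005

All dates are Wednesdays, 28, 35, 28, 28, 35, 28 days apart.
Specifically, the 4th Wednesday of each month.
September 2005 — 4th Wednesday is September 28, 2005.
4th Wednesday of October 2005: October 26, 2005.
4th Wednesday of November 2005: November 23, 2005.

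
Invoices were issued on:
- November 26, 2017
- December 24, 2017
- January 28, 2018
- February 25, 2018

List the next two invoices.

Gaps: 28, 35, 28 days — a mix of 28 and 35. Every date is a Sunday.
Each is the 4th Sunday of its month.
March 2018 — 4th Sunday is March 25, 2018.
April 2018 — 4th Sunday is April 22, 2018.

March 25, 2018; April 22, 2018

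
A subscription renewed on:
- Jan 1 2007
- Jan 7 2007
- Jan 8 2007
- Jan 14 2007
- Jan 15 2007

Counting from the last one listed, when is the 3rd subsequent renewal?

The gap pattern 6, 1, 6, 1 repeats every 2 events.
These are the Mondays and Sundays of each week.
Next Sunday: Jan 21 2007.
The following Monday is Jan 22 2007.
Next Sunday: Jan 28 2007.

Jan 28 2007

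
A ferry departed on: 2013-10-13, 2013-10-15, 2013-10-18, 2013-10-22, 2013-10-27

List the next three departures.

2013-11-02, 2013-11-09, 2013-11-17

Intervals are 2, 3, 4, 5 days — an arithmetic progression with common difference 1.
Next gap: 6 days. 2013-10-27 + 6 days = 2013-11-02.
Next gap: 7 days. 2013-11-02 + 7 days = 2013-11-09.
Next gap: 8 days. 2013-11-09 + 8 days = 2013-11-17.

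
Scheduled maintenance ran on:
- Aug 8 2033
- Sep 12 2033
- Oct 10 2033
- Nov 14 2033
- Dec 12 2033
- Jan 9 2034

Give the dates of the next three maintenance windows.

Feb 13 2034, Mar 13 2034, Apr 10 2034

All dates are Mondays, 35, 28, 35, 28, 28 days apart.
Specifically, the 2nd Monday of each month.
February 2034 — 2nd Monday is Feb 13 2034.
March 2034 — 2nd Monday is Mar 13 2034.
2nd Monday of April 2034: Apr 10 2034.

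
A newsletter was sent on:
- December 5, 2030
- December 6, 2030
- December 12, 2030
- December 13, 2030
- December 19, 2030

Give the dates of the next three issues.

December 20, 2030; December 26, 2030; December 27, 2030

Gaps: 1, 6, 1, 6 days — not constant, but cyclic with period 2.
The events fall on every Thursday and Friday.
The following Friday is December 20, 2030.
Next Thursday: December 26, 2030.
Next Friday: December 27, 2030.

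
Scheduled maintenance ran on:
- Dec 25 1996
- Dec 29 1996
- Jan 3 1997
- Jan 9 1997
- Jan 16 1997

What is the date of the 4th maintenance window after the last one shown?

Feb 23 1997

Gaps: 4, 5, 6, 7 days — each gap is 1 larger than the previous one.
Next gap: 8 days. Jan 16 1997 + 8 days = Jan 24 1997.
Next gap: 9 days. Jan 24 1997 + 9 days = Feb 2 1997.
Next gap: 10 days. Feb 2 1997 + 10 days = Feb 12 1997.
Next gap: 11 days. Feb 12 1997 + 11 days = Feb 23 1997.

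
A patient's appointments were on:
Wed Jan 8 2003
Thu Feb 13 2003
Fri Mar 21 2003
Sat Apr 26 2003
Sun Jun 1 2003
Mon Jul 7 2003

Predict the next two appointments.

Every event comes 36 days after the last (36, 36, 36, 36, 36).
Mon Jul 7 2003 + 36 days = Tue Aug 12 2003.
Tue Aug 12 2003 + 36 days = Wed Sep 17 2003.

Tue Aug 12 2003, Wed Sep 17 2003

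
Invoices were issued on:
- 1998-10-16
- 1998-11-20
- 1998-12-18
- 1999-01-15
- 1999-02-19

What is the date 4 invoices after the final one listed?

1999-06-18

All dates are Fridays, 35, 28, 28, 35 days apart.
Specifically, the 3rd Friday of each month.
3rd Friday of March 1999: 1999-03-19.
April 1999 — 3rd Friday is 1999-04-16.
3rd Friday of May 1999: 1999-05-21.
June 1999 — 3rd Friday is 1999-06-18.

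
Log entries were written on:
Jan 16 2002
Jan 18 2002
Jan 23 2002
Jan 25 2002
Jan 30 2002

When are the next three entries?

Feb 1 2002, Feb 6 2002, Feb 8 2002

Gaps: 2, 5, 2, 5 days — not constant, but cyclic with period 2.
The events fall on every Wednesday and Friday.
The following Friday is Feb 1 2002.
Next Wednesday: Feb 6 2002.
Next Friday: Feb 8 2002.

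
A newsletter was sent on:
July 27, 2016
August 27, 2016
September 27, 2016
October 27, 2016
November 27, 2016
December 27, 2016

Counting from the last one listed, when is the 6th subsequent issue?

June 27, 2017

The day-of-month is always 27 (31, 31, 30, 31, 30 days between events).
So this recurs on the 27th of each month.
January 2017: January 27, 2017.
February 2017: February 27, 2017.
March 2017: March 27, 2017.
Next: April 2017 → April 27, 2017.
Next: May 2017 → May 27, 2017.
June 2017: June 27, 2017.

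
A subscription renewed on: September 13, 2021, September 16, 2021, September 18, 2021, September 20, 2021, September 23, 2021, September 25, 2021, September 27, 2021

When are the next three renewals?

September 30, 2021; October 2, 2021; October 4, 2021

Gaps: 3, 2, 2, 3, 2, 2 days — not constant, but cyclic with period 3.
The events fall on every Monday, Thursday and Saturday.
The following Thursday is September 30, 2021.
Next Saturday: October 2, 2021.
The following Monday is October 4, 2021.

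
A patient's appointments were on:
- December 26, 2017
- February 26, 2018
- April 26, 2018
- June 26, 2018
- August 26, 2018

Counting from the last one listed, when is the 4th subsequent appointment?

Gaps: 62, 59, 61, 61 days — not constant. Every event is on the 26th of the month.
Pattern: the 26th of every 2 months.
October 2018: October 26, 2018.
December 2018: December 26, 2018.
February 2019: February 26, 2019.
April 2019: April 26, 2019.

April 26, 2019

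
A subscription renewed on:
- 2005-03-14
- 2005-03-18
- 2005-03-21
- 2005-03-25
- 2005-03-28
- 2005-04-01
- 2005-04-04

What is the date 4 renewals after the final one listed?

2005-04-18

The gap pattern 4, 3, 4, 3, 4, 3 repeats every 2 events.
These are the Mondays and Fridays of each week.
The following Friday is 2005-04-08.
Next Monday: 2005-04-11.
Next Friday: 2005-04-15.
The following Monday is 2005-04-18.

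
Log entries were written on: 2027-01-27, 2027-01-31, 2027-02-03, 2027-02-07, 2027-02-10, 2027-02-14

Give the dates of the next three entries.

The gap pattern 4, 3, 4, 3, 4 repeats every 2 events.
These are the Wednesdays and Sundays of each week.
The following Wednesday is 2027-02-17.
The following Sunday is 2027-02-21.
The following Wednesday is 2027-02-24.

2027-02-17, 2027-02-21, 2027-02-24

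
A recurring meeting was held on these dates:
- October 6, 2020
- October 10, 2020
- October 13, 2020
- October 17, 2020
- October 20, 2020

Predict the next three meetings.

Gaps: 4, 3, 4, 3 days — not constant, but cyclic with period 2.
The events fall on every Tuesday and Saturday.
Next Saturday: October 24, 2020.
The following Tuesday is October 27, 2020.
The following Saturday is October 31, 2020.

October 24, 2020; October 27, 2020; October 31, 2020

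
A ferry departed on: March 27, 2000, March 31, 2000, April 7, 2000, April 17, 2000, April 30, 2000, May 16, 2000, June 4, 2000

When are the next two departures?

The spacing grows by 3 each time: 4, 7, 10, 13, 16, 19 days.
Next gap: 22 days. June 4, 2000 + 22 days = June 26, 2000.
Next gap: 25 days. June 26, 2000 + 25 days = July 21, 2000.

June 26, 2000; July 21, 2000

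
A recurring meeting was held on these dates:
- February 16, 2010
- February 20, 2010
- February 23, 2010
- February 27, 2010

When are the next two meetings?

Gaps: 4, 3, 4 days — not constant, but cyclic with period 2.
The events fall on every Tuesday and Saturday.
The following Tuesday is March 2, 2010.
The following Saturday is March 6, 2010.

March 2, 2010; March 6, 2010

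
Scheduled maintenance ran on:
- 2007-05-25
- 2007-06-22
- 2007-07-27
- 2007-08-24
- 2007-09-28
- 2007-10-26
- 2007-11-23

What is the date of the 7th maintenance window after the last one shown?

2008-06-27

All dates are Fridays, 28, 35, 28, 35, 28, 28 days apart.
Specifically, the 4th Friday of each month.
4th Friday of December 2007: 2007-12-28.
4th Friday of January 2008: 2008-01-25.
4th Friday of February 2008: 2008-02-22.
4th Friday of March 2008: 2008-03-28.
April 2008 — 4th Friday is 2008-04-25.
4th Friday of May 2008: 2008-05-23.
June 2008 — 4th Friday is 2008-06-27.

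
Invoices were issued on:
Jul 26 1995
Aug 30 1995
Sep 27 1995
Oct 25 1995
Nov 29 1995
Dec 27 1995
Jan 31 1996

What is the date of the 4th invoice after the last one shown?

May 29 1996

All Wednesdays; the gaps (35, 28, 28, 35, 28, 35) vary with month length.
This is the last Wednesday of each month.
February 1996 ends with Wednesday Feb 28 1996.
March 1996 ends with Wednesday Mar 27 1996.
Last Wednesday of April 1996: Apr 24 1996.
May 1996 ends with Wednesday May 29 1996.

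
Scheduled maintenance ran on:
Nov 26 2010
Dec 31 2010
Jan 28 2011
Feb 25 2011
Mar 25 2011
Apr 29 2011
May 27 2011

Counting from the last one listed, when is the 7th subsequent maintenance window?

All Fridays; the gaps (35, 28, 28, 28, 35, 28) vary with month length.
This is the last Friday of each month.
Last Friday of June 2011: Jun 24 2011.
Last Friday of July 2011: Jul 29 2011.
August 2011 ends with Friday Aug 26 2011.
Last Friday of September 2011: Sep 30 2011.
October 2011 ends with Friday Oct 28 2011.
November 2011 ends with Friday Nov 25 2011.
Last Friday of December 2011: Dec 30 2011.

Dec 30 2011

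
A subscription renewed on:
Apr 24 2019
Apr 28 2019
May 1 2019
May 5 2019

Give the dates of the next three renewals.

Gaps: 4, 3, 4 days — not constant, but cyclic with period 2.
The events fall on every Wednesday and Sunday.
Next Wednesday: May 8 2019.
Next Sunday: May 12 2019.
The following Wednesday is May 15 2019.

May 8 2019, May 12 2019, May 15 2019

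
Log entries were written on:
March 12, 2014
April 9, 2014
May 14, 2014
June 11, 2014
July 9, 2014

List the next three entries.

August 13, 2014; September 10, 2014; October 8, 2014

All dates are Wednesdays, 28, 35, 28, 28 days apart.
Specifically, the 2nd Wednesday of each month.
August 2014 — 2nd Wednesday is August 13, 2014.
September 2014 — 2nd Wednesday is September 10, 2014.
2nd Wednesday of October 2014: October 8, 2014.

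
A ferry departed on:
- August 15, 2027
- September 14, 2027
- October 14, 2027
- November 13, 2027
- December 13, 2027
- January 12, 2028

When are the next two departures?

Gaps between consecutive events: 30, 30, 30, 30, 30 days — a constant 30-day interval.
January 12, 2028 + 30 days = February 11, 2028.
February 11, 2028 + 30 days = March 12, 2028.

February 11, 2028; March 12, 2028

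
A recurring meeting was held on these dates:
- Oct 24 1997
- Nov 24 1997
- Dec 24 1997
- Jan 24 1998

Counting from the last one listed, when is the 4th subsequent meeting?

The day-of-month is always 24 (31, 30, 31 days between events).
So this recurs on the 24th of each month.
Next: February 1998 → Feb 24 1998.
Next: March 1998 → Mar 24 1998.
Next: April 1998 → Apr 24 1998.
Next: May 1998 → May 24 1998.

May 24 1998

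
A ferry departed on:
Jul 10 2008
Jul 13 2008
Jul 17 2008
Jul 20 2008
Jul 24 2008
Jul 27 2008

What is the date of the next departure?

Gaps: 3, 4, 3, 4, 3 days — not constant, but cyclic with period 2.
The events fall on every Thursday and Sunday.
The following Thursday is Jul 31 2008.

Jul 31 2008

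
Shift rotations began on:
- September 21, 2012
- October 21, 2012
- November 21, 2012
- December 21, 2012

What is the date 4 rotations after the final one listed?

April 21, 2013

The day-of-month is always 21 (30, 31, 30 days between events).
So this recurs on the 21st of each month.
Next: January 2013 → January 21, 2013.
Next: February 2013 → February 21, 2013.
Next: March 2013 → March 21, 2013.
Next: April 2013 → April 21, 2013.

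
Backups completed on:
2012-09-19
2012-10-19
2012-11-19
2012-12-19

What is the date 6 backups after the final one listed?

The day-of-month is always 19 (30, 31, 30 days between events).
So this recurs on the 19th of each month.
January 2013: 2013-01-19.
Next: February 2013 → 2013-02-19.
Next: March 2013 → 2013-03-19.
April 2013: 2013-04-19.
Next: May 2013 → 2013-05-19.
Next: June 2013 → 2013-06-19.

2013-06-19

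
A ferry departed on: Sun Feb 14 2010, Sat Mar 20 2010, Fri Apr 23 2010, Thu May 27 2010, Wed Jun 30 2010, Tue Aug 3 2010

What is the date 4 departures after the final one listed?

The spacing is 34, 34, 34, 34, 34 days — always 34 days.
Tue Aug 3 2010 + 34 days = Mon Sep 6 2010.
Mon Sep 6 2010 + 34 days = Sun Oct 10 2010.
Sun Oct 10 2010 + 34 days = Sat Nov 13 2010.
Sat Nov 13 2010 + 34 days = Fri Dec 17 2010.

Fri Dec 17 2010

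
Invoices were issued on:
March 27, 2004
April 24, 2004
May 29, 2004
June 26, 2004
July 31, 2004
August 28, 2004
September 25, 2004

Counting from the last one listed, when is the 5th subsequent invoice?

Every date is a Saturday; gaps 28, 35, 28, 35, 28, 28 days.
Each is the last Saturday of its month (at least one falls on the 29th or later, ruling out '4th Saturday').
Last Saturday of October 2004: October 30, 2004.
Last Saturday of November 2004: November 27, 2004.
Last Saturday of December 2004: December 25, 2004.
Last Saturday of January 2005: January 29, 2005.
February 2005 ends with Saturday February 26, 2005.

February 26, 2005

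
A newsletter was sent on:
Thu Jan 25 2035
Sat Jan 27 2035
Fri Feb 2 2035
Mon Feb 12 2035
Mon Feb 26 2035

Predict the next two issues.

Gaps: 2, 6, 10, 14 days — each gap is 4 larger than the previous one.
Next gap: 18 days. Mon Feb 26 2035 + 18 days = Fri Mar 16 2035.
Next gap: 22 days. Fri Mar 16 2035 + 22 days = Sat Apr 7 2035.

Fri Mar 16 2035, Sat Apr 7 2035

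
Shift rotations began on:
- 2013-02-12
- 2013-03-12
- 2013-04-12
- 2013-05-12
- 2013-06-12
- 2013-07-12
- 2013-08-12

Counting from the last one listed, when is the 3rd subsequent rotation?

The day-of-month is always 12 (28, 31, 30, 31, 30, 31 days between events).
So this recurs on the 12th of each month.
Next: September 2013 → 2013-09-12.
October 2013: 2013-10-12.
November 2013: 2013-11-12.

2013-11-12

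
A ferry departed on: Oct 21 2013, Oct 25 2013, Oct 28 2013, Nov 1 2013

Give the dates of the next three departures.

Nov 4 2013, Nov 8 2013, Nov 11 2013

Gaps: 4, 3, 4 days — not constant, but cyclic with period 2.
The events fall on every Monday and Friday.
Next Monday: Nov 4 2013.
The following Friday is Nov 8 2013.
Next Monday: Nov 11 2013.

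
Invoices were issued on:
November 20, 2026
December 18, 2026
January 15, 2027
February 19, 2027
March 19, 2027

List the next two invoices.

April 16, 2027; May 21, 2027

Gaps: 28, 28, 35, 28 days — a mix of 28 and 35. Every date is a Friday.
Each is the 3rd Friday of its month.
April 2027 — 3rd Friday is April 16, 2027.
3rd Friday of May 2027: May 21, 2027.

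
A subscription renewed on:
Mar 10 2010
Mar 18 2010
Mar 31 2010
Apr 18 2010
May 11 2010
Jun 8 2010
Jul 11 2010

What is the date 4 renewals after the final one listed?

Intervals are 8, 13, 18, 23, 28, 33 days — an arithmetic progression with common difference 5.
Next gap: 38 days. Jul 11 2010 + 38 days = Aug 18 2010.
Next gap: 43 days. Aug 18 2010 + 43 days = Sep 30 2010.
Next gap: 48 days. Sep 30 2010 + 48 days = Nov 17 2010.
Next gap: 53 days. Nov 17 2010 + 53 days = Jan 9 2011.

Jan 9 2011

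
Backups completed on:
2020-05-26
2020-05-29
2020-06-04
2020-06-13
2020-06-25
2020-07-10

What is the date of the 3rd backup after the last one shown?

The spacing grows by 3 each time: 3, 6, 9, 12, 15 days.
Next gap: 18 days. 2020-07-10 + 18 days = 2020-07-28.
Next gap: 21 days. 2020-07-28 + 21 days = 2020-08-18.
Next gap: 24 days. 2020-08-18 + 24 days = 2020-09-11.

2020-09-11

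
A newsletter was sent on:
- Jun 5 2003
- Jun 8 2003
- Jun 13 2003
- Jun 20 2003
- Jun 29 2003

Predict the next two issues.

Jul 10 2003, Jul 23 2003

Gaps: 3, 5, 7, 9 days — each gap is 2 larger than the previous one.
Next gap: 11 days. Jun 29 2003 + 11 days = Jul 10 2003.
Next gap: 13 days. Jul 10 2003 + 13 days = Jul 23 2003.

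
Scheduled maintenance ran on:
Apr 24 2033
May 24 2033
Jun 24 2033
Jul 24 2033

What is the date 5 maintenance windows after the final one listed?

Gaps: 30, 31, 30 days — not constant. Every event is on the 24th of the month.
Pattern: the 24th of each month.
August 2033: Aug 24 2033.
Next: September 2033 → Sep 24 2033.
Next: October 2033 → Oct 24 2033.
Next: November 2033 → Nov 24 2033.
Next: December 2033 → Dec 24 2033.

Dec 24 2033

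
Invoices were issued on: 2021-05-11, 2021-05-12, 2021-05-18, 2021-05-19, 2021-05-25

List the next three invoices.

2021-05-26, 2021-06-01, 2021-06-02

Every event lands on a Tuesday or Wednesday (gaps cycle 1, 6, 1, 6).
So the schedule is: every Tuesday and Wednesday.
The following Wednesday is 2021-05-26.
Next Tuesday: 2021-06-01.
Next Wednesday: 2021-06-02.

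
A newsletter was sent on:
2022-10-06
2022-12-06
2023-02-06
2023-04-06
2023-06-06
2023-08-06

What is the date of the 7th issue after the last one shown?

2024-10-06

Gaps: 61, 62, 59, 61, 61 days — not constant. Every event is on the 6th of the month.
Pattern: the 6th of every 2 months.
October 2023: 2023-10-06.
December 2023: 2023-12-06.
Next: February 2024 → 2024-02-06.
Next: April 2024 → 2024-04-06.
June 2024: 2024-06-06.
August 2024: 2024-08-06.
October 2024: 2024-10-06.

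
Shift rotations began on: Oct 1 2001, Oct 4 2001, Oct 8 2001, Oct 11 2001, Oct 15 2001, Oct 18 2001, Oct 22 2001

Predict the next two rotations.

Oct 25 2001, Oct 29 2001

The gap pattern 3, 4, 3, 4, 3, 4 repeats every 2 events.
These are the Mondays and Thursdays of each week.
Next Thursday: Oct 25 2001.
Next Monday: Oct 29 2001.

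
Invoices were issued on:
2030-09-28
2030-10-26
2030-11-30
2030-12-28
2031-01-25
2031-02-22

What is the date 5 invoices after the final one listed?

All Saturdays; the gaps (28, 35, 28, 28, 28) vary with month length.
This is the last Saturday of each month.
Last Saturday of March 2031: 2031-03-29.
Last Saturday of April 2031: 2031-04-26.
May 2031 ends with Saturday 2031-05-31.
June 2031 ends with Saturday 2031-06-28.
Last Saturday of July 2031: 2031-07-26.

2031-07-26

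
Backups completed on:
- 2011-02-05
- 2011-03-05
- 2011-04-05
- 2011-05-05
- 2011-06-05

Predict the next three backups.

Each date is the 5th; the gaps (28, 31, 30, 31) track the month lengths.
The rule is the 5th of each month.
July 2011: 2011-07-05.
Next: August 2011 → 2011-08-05.
September 2011: 2011-09-05.

2011-07-05, 2011-08-05, 2011-09-05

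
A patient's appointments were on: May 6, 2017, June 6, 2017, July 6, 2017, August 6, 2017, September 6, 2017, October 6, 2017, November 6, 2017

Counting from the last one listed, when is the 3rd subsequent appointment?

February 6, 2018

Each date is the 6th; the gaps (31, 30, 31, 31, 30, 31) track the month lengths.
The rule is the 6th of each month.
December 2017: December 6, 2017.
January 2018: January 6, 2018.
February 2018: February 6, 2018.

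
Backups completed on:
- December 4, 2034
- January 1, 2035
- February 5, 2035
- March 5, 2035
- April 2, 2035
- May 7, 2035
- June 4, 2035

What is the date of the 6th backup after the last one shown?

December 3, 2035

These are Mondays at 28- or 35-day spacing (28, 35, 28, 28, 35, 28).
The pattern: 1st Monday of the month.
1st Monday of July 2035: July 2, 2035.
1st Monday of August 2035: August 6, 2035.
September 2035 — 1st Monday is September 3, 2035.
1st Monday of October 2035: October 1, 2035.
1st Monday of November 2035: November 5, 2035.
1st Monday of December 2035: December 3, 2035.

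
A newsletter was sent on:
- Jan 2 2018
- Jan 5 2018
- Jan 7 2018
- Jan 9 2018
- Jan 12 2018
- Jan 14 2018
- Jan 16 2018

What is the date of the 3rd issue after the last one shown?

Jan 23 2018

The gap pattern 3, 2, 2, 3, 2, 2 repeats every 3 events.
These are the Tuesdays, Fridays and Sundays of each week.
The following Friday is Jan 19 2018.
Next Sunday: Jan 21 2018.
The following Tuesday is Jan 23 2018.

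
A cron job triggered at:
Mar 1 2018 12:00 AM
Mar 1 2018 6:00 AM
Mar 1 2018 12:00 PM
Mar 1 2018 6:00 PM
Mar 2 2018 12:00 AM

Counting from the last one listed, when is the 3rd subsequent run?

The interval is a steady 6 hours (6, 6, 6, 6).
Mar 2 2018 12:00 AM + 6 h = Mar 2 2018 6:00 AM.
Mar 2 2018 6:00 AM + 6 h = Mar 2 2018 12:00 PM.
Mar 2 2018 12:00 PM + 6 h = Mar 2 2018 6:00 PM.

Mar 2 2018 6:00 PM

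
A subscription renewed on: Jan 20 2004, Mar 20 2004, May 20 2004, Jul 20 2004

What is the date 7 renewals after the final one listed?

Each date is the 20th; the gaps (60, 61, 61) track the month lengths.
The rule is the 20th of every 2 months.
September 2004: Sep 20 2004.
November 2004: Nov 20 2004.
January 2005: Jan 20 2005.
Next: March 2005 → Mar 20 2005.
May 2005: May 20 2005.
July 2005: Jul 20 2005.
Next: September 2005 → Sep 20 2005.

Sep 20 2005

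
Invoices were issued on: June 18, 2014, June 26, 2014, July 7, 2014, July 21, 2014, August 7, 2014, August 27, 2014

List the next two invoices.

The spacing grows by 3 each time: 8, 11, 14, 17, 20 days.
Next gap: 23 days. August 27, 2014 + 23 days = September 19, 2014.
Next gap: 26 days. September 19, 2014 + 26 days = October 15, 2014.

September 19, 2014; October 15, 2014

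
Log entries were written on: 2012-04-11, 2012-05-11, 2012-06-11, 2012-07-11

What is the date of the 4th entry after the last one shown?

Gaps: 30, 31, 30 days — not constant. Every event is on the 11th of the month.
Pattern: the 11th of each month.
Next: August 2012 → 2012-08-11.
September 2012: 2012-09-11.
October 2012: 2012-10-11.
Next: November 2012 → 2012-11-11.

2012-11-11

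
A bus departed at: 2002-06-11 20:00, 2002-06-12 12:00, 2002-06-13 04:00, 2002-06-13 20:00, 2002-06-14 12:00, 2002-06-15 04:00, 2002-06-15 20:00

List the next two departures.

The interval is a steady 16 hours (16, 16, 16, 16, 16, 16).
2002-06-15 20:00 + 16 h = 2002-06-16 12:00.
2002-06-16 12:00 + 16 h = 2002-06-17 04:00.

2002-06-16 12:00, 2002-06-17 04:00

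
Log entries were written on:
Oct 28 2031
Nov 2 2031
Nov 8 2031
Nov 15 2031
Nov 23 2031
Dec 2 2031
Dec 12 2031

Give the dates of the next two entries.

Dec 23 2031, Jan 4 2032

Intervals are 5, 6, 7, 8, 9, 10 days — an arithmetic progression with common difference 1.
Next gap: 11 days. Dec 12 2031 + 11 days = Dec 23 2031.
Next gap: 12 days. Dec 23 2031 + 12 days = Jan 4 2032.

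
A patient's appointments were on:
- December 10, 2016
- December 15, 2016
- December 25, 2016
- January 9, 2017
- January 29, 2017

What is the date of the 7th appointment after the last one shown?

November 5, 2017

Gaps: 5, 10, 15, 20 days — each gap is 5 larger than the previous one.
Next gap: 25 days. January 29, 2017 + 25 days = February 23, 2017.
Next gap: 30 days. February 23, 2017 + 30 days = March 25, 2017.
Next gap: 35 days. March 25, 2017 + 35 days = April 29, 2017.
Next gap: 40 days. April 29, 2017 + 40 days = June 8, 2017.
Next gap: 45 days. June 8, 2017 + 45 days = July 23, 2017.
Next gap: 50 days. July 23, 2017 + 50 days = September 11, 2017.
Next gap: 55 days. September 11, 2017 + 55 days = November 5, 2017.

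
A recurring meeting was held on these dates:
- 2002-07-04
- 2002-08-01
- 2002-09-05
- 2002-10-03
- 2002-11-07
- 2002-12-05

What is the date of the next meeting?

2003-01-02

These are Thursdays at 28- or 35-day spacing (28, 35, 28, 35, 28).
The pattern: 1st Thursday of the month.
January 2003 — 1st Thursday is 2003-01-02.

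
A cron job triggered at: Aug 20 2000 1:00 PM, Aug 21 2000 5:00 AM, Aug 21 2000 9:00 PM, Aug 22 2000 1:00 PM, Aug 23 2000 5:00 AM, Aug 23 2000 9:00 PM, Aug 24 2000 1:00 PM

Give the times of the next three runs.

Gaps: 16, 16, 16, 16, 16, 16 hours — each event is 16 hours after the previous one.
Aug 24 2000 1:00 PM + 16 h = Aug 25 2000 5:00 AM.
Aug 25 2000 5:00 AM + 16 h = Aug 25 2000 9:00 PM.
Aug 25 2000 9:00 PM + 16 h = Aug 26 2000 1:00 PM.

Aug 25 2000 5:00 AM, Aug 25 2000 9:00 PM, Aug 26 2000 1:00 PM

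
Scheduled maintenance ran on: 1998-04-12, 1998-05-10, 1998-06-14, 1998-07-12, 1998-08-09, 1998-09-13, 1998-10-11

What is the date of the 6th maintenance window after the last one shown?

1999-04-11

All dates are Sundays, 28, 35, 28, 28, 35, 28 days apart.
Specifically, the 2nd Sunday of each month.
2nd Sunday of November 1998: 1998-11-08.
December 1998 — 2nd Sunday is 1998-12-13.
2nd Sunday of January 1999: 1999-01-10.
2nd Sunday of February 1999: 1999-02-14.
March 1999 — 2nd Sunday is 1999-03-14.
2nd Sunday of April 1999: 1999-04-11.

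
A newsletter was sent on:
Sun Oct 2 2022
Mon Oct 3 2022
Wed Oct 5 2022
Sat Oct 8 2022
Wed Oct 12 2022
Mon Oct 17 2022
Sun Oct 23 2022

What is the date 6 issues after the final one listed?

Mon Dec 19 2022

The spacing grows by 1 each time: 1, 2, 3, 4, 5, 6 days.
Next gap: 7 days. Sun Oct 23 2022 + 7 days = Sun Oct 30 2022.
Next gap: 8 days. Sun Oct 30 2022 + 8 days = Mon Nov 7 2022.
Next gap: 9 days. Mon Nov 7 2022 + 9 days = Wed Nov 16 2022.
Next gap: 10 days. Wed Nov 16 2022 + 10 days = Sat Nov 26 2022.
Next gap: 11 days. Sat Nov 26 2022 + 11 days = Wed Dec 7 2022.
Next gap: 12 days. Wed Dec 7 2022 + 12 days = Mon Dec 19 2022.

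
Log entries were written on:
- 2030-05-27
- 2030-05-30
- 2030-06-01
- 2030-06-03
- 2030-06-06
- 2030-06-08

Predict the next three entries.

2030-06-10, 2030-06-13, 2030-06-15

The gap pattern 3, 2, 2, 3, 2 repeats every 3 events.
These are the Mondays, Thursdays and Saturdays of each week.
Next Monday: 2030-06-10.
Next Thursday: 2030-06-13.
Next Saturday: 2030-06-15.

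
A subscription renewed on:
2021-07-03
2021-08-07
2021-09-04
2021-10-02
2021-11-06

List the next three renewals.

These are Saturdays at 28- or 35-day spacing (35, 28, 28, 35).
The pattern: 1st Saturday of the month.
December 2021 — 1st Saturday is 2021-12-04.
1st Saturday of January 2022: 2022-01-01.
1st Saturday of February 2022: 2022-02-05.

2021-12-04, 2022-01-01, 2022-02-05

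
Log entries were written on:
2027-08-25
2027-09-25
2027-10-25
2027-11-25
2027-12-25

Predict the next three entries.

2028-01-25, 2028-02-25, 2028-03-25

The day-of-month is always 25 (31, 30, 31, 30 days between events).
So this recurs on the 25th of each month.
Next: January 2028 → 2028-01-25.
Next: February 2028 → 2028-02-25.
March 2028: 2028-03-25.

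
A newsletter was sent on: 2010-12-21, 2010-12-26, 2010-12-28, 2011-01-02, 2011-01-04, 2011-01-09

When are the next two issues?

Every event lands on a Tuesday or Sunday (gaps cycle 5, 2, 5, 2, 5).
So the schedule is: every Tuesday and Sunday.
The following Tuesday is 2011-01-11.
The following Sunday is 2011-01-16.

2011-01-11, 2011-01-16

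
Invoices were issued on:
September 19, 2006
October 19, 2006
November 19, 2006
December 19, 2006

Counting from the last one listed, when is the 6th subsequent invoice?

Each date is the 19th; the gaps (30, 31, 30) track the month lengths.
The rule is the 19th of each month.
Next: January 2007 → January 19, 2007.
February 2007: February 19, 2007.
March 2007: March 19, 2007.
April 2007: April 19, 2007.
May 2007: May 19, 2007.
Next: June 2007 → June 19, 2007.

June 19, 2007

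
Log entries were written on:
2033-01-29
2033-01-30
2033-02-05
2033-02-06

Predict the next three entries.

The gap pattern 1, 6, 1 repeats every 2 events.
These are the Saturdays and Sundays of each week.
The following Saturday is 2033-02-12.
The following Sunday is 2033-02-13.
Next Saturday: 2033-02-19.

2033-02-12, 2033-02-13, 2033-02-19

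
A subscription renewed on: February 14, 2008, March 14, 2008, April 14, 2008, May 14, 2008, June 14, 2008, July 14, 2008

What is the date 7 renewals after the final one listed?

The day-of-month is always 14 (29, 31, 30, 31, 30 days between events).
So this recurs on the 14th of each month.
Next: August 2008 → August 14, 2008.
September 2008: September 14, 2008.
Next: October 2008 → October 14, 2008.
November 2008: November 14, 2008.
December 2008: December 14, 2008.
January 2009: January 14, 2009.
Next: February 2009 → February 14, 2009.

February 14, 2009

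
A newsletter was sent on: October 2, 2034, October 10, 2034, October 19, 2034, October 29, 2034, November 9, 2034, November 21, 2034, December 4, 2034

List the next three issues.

December 18, 2034; January 2, 2035; January 18, 2035

Intervals are 8, 9, 10, 11, 12, 13 days — an arithmetic progression with common difference 1.
Next gap: 14 days. December 4, 2034 + 14 days = December 18, 2034.
Next gap: 15 days. December 18, 2034 + 15 days = January 2, 2035.
Next gap: 16 days. January 2, 2035 + 16 days = January 18, 2035.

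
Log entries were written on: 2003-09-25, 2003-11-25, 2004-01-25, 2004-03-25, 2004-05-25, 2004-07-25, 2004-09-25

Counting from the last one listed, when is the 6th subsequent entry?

2005-09-25

Each date is the 25th; the gaps (61, 61, 60, 61, 61, 62) track the month lengths.
The rule is the 25th of every 2 months.
November 2004: 2004-11-25.
January 2005: 2005-01-25.
March 2005: 2005-03-25.
May 2005: 2005-05-25.
Next: July 2005 → 2005-07-25.
September 2005: 2005-09-25.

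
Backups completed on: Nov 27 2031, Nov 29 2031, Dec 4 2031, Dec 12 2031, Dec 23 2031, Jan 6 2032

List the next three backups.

Jan 23 2032, Feb 12 2032, Mar 6 2032

The spacing grows by 3 each time: 2, 5, 8, 11, 14 days.
Next gap: 17 days. Jan 6 2032 + 17 days = Jan 23 2032.
Next gap: 20 days. Jan 23 2032 + 20 days = Feb 12 2032.
Next gap: 23 days. Feb 12 2032 + 23 days = Mar 6 2032.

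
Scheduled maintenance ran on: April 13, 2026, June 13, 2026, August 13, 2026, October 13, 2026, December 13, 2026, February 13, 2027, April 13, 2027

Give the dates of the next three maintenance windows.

June 13, 2027; August 13, 2027; October 13, 2027

The day-of-month is always 13 (61, 61, 61, 61, 62, 59 days between events).
So this recurs on the 13th of every 2 months.
June 2027: June 13, 2027.
August 2027: August 13, 2027.
Next: October 2027 → October 13, 2027.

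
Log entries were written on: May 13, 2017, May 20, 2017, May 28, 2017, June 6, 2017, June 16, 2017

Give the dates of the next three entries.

The spacing grows by 1 each time: 7, 8, 9, 10 days.
Next gap: 11 days. June 16, 2017 + 11 days = June 27, 2017.
Next gap: 12 days. June 27, 2017 + 12 days = July 9, 2017.
Next gap: 13 days. July 9, 2017 + 13 days = July 22, 2017.

June 27, 2017; July 9, 2017; July 22, 2017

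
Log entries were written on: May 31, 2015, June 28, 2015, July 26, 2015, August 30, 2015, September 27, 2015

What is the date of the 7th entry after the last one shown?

April 24, 2016

All Sundays; the gaps (28, 28, 35, 28) vary with month length.
This is the last Sunday of each month.
October 2015 ends with Sunday October 25, 2015.
Last Sunday of November 2015: November 29, 2015.
Last Sunday of December 2015: December 27, 2015.
Last Sunday of January 2016: January 31, 2016.
February 2016 ends with Sunday February 28, 2016.
Last Sunday of March 2016: March 27, 2016.
Last Sunday of April 2016: April 24, 2016.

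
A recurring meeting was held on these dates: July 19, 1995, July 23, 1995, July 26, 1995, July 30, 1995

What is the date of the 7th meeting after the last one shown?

August 23, 1995

Every event lands on a Wednesday or Sunday (gaps cycle 4, 3, 4).
So the schedule is: every Wednesday and Sunday.
Next Wednesday: August 2, 1995.
Next Sunday: August 6, 1995.
The following Wednesday is August 9, 1995.
Next Sunday: August 13, 1995.
Next Wednesday: August 16, 1995.
The following Sunday is August 20, 1995.
Next Wednesday: August 23, 1995.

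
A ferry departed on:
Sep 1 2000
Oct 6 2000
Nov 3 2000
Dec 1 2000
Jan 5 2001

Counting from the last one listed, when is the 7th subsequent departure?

Gaps: 35, 28, 28, 35 days — a mix of 28 and 35. Every date is a Friday.
Each is the 1st Friday of its month.
February 2001 — 1st Friday is Feb 2 2001.
March 2001 — 1st Friday is Mar 2 2001.
1st Friday of April 2001: Apr 6 2001.
May 2001 — 1st Friday is May 4 2001.
June 2001 — 1st Friday is Jun 1 2001.
July 2001 — 1st Friday is Jul 6 2001.
August 2001 — 1st Friday is Aug 3 2001.

Aug 3 2001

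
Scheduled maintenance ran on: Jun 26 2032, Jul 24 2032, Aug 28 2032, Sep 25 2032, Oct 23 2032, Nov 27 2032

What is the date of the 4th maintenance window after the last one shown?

Mar 26 2033

Gaps: 28, 35, 28, 28, 35 days — a mix of 28 and 35. Every date is a Saturday.
Each is the 4th Saturday of its month.
December 2032 — 4th Saturday is Dec 25 2032.
January 2033 — 4th Saturday is Jan 22 2033.
4th Saturday of February 2033: Feb 26 2033.
March 2033 — 4th Saturday is Mar 26 2033.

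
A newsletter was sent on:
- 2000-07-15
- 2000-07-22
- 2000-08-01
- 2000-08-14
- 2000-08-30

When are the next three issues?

2000-09-18, 2000-10-10, 2000-11-04

Gaps: 7, 10, 13, 16 days — each gap is 3 larger than the previous one.
Next gap: 19 days. 2000-08-30 + 19 days = 2000-09-18.
Next gap: 22 days. 2000-09-18 + 22 days = 2000-10-10.
Next gap: 25 days. 2000-10-10 + 25 days = 2000-11-04.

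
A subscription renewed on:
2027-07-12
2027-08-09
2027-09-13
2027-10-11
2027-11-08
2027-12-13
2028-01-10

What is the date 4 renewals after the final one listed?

2028-05-08

These are Mondays at 28- or 35-day spacing (28, 35, 28, 28, 35, 28).
The pattern: 2nd Monday of the month.
February 2028 — 2nd Monday is 2028-02-14.
2nd Monday of March 2028: 2028-03-13.
2nd Monday of April 2028: 2028-04-10.
May 2028 — 2nd Monday is 2028-05-08.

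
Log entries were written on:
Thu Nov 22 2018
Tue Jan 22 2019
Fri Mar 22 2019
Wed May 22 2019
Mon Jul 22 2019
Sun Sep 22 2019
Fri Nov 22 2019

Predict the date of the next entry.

Each date is the 22nd; the gaps (61, 59, 61, 61, 62, 61) track the month lengths.
The rule is the 22nd of every 2 months.
Next: January 2020 → Wed Jan 22 2020.

Wed Jan 22 2020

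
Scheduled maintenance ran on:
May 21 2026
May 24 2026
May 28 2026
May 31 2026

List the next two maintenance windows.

Jun 4 2026, Jun 7 2026

Gaps: 3, 4, 3 days — not constant, but cyclic with period 2.
The events fall on every Thursday and Sunday.
Next Thursday: Jun 4 2026.
Next Sunday: Jun 7 2026.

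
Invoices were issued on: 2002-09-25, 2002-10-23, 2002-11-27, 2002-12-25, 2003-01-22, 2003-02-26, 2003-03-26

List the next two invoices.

These are Wednesdays at 28- or 35-day spacing (28, 35, 28, 28, 35, 28).
The pattern: 4th Wednesday of the month.
4th Wednesday of April 2003: 2003-04-23.
4th Wednesday of May 2003: 2003-05-28.

2003-04-23, 2003-05-28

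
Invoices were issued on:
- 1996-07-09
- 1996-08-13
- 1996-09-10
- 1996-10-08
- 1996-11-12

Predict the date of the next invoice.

1996-12-10

Gaps: 35, 28, 28, 35 days — a mix of 28 and 35. Every date is a Tuesday.
Each is the 2nd Tuesday of its month.
2nd Tuesday of December 1996: 1996-12-10.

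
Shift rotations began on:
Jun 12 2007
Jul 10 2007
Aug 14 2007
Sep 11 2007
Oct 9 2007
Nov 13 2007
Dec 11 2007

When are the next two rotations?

Jan 8 2008, Feb 12 2008

Gaps: 28, 35, 28, 28, 35, 28 days — a mix of 28 and 35. Every date is a Tuesday.
Each is the 2nd Tuesday of its month.
January 2008 — 2nd Tuesday is Jan 8 2008.
2nd Tuesday of February 2008: Feb 12 2008.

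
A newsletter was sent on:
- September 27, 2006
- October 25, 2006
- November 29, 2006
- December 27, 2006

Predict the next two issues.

Every date is a Wednesday; gaps 28, 35, 28 days.
Each is the last Wednesday of its month (at least one falls on the 29th or later, ruling out '4th Wednesday').
Last Wednesday of January 2007: January 31, 2007.
Last Wednesday of February 2007: February 28, 2007.

January 31, 2007; February 28, 2007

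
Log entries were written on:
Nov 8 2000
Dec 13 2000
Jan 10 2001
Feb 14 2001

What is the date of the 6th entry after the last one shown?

Gaps: 35, 28, 35 days — a mix of 28 and 35. Every date is a Wednesday.
Each is the 2nd Wednesday of its month.
2nd Wednesday of March 2001: Mar 14 2001.
2nd Wednesday of April 2001: Apr 11 2001.
May 2001 — 2nd Wednesday is May 9 2001.
June 2001 — 2nd Wednesday is Jun 13 2001.
2nd Wednesday of July 2001: Jul 11 2001.
2nd Wednesday of August 2001: Aug 8 2001.

Aug 8 2001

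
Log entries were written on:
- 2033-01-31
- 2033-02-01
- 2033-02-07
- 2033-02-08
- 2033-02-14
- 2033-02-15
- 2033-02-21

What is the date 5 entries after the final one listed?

Gaps: 1, 6, 1, 6, 1, 6 days — not constant, but cyclic with period 2.
The events fall on every Monday and Tuesday.
The following Tuesday is 2033-02-22.
The following Monday is 2033-02-28.
The following Tuesday is 2033-03-01.
Next Monday: 2033-03-07.
The following Tuesday is 2033-03-08.

2033-03-08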